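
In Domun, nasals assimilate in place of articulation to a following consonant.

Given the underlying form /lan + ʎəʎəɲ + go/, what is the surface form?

[laɲʎəʎəŋgo]

The rule targets /n/ (voiced alveolar nasal), which sits before the trigger /ʎ/ (palatal).
Changing only its place to palatal gives [ɲ] — the voiced palatal nasal.
The same rule applies at the second boundary: /ɲ/ → [ŋ] next to /g/.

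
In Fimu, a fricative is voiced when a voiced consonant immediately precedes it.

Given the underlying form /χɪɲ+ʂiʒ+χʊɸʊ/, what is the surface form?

[χɪɲʐiʒʁʊɸʊ]

The rule targets /ʂ/ (voiceless retroflex fricative), which sits after the trigger /ɲ/ (voiced).
A voiced retroflex fricative is [ʐ], so the surface segment is [ʐ].
The same rule applies at the second boundary: /χ/ → [ʁ] next to /ʒ/.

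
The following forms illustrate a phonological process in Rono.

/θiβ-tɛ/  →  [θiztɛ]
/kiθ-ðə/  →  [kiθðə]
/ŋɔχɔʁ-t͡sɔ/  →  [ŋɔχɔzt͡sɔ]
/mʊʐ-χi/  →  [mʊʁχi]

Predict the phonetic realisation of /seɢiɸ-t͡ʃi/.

The data show regressive place assimilation: /β/ → [z] before /t/; /ʁ/ → [z] before /t͡s/; /ʐ/ → [ʁ] before /χ/. In each pair only place changes, matching the following consonant, while manner and voice stay constant.
No alternation appears in [kiθðə]: there the adjacent consonants already agree in place (/θ/ and /ð/ are both dental), so this form is consistent with the same rule.
/ɸ/ is a voiceless bilabial fricative. The following trigger /t͡ʃ/ is postalveolar, so /ɸ/ must become postalveolar as well.
The voiceless postalveolar fricative is [ʃ], so /ɸ/ → [ʃ].

[seɢiʃt͡ʃi]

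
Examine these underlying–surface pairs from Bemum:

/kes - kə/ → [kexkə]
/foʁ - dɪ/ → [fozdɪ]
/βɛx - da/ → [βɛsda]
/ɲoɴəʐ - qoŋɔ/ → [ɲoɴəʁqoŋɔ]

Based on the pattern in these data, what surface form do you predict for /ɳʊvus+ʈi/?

[ɳʊvuʂʈi]

The data show regressive place assimilation: /s/ → [x] before /k/; /ʁ/ → [z] before /d/; /x/ → [s] before /d/; /ʐ/ → [ʁ] before /q/. In each pair only place changes, matching the following consonant, while manner and voice stay constant.
/s/ is a voiceless alveolar fricative. The following trigger /ʈ/ is retroflex, so /s/ must become retroflex as well.
The voiceless retroflex fricative is [ʂ], so /s/ → [ʂ].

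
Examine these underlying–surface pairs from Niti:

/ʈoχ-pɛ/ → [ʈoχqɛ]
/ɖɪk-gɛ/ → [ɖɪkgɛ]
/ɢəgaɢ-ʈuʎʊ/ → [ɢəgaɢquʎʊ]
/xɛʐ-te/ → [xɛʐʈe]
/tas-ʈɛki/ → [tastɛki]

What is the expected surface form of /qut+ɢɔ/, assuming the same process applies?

[qutdɔ]

The data show progressive place assimilation: /p/ → [q] after /χ/; /ʈ/ → [q] after /ɢ/; /t/ → [ʈ] after /ʐ/; /ʈ/ → [t] after /s/. In each pair only place changes, matching the preceding consonant, while manner and voice stay constant.
No alternation appears in [ɖɪkgɛ]: there the adjacent consonants already agree in place (/g/ and /k/ are both velar), so this form is consistent with the same rule.
/ɢ/ is a voiced uvular stop. The preceding trigger /t/ is alveolar, so /ɢ/ must become alveolar as well.
A voiced alveolar stop is [d], so the surface segment is [d].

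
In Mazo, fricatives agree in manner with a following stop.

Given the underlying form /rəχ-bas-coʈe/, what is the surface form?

[rəqbatcoʈe]

/χ/ is a voiceless uvular fricative. The following trigger /b/ is a stop, so /χ/ must become a stop as well.
The voiceless uvular stop is [q], so /χ/ → [q].
The same rule applies at the second boundary: /s/ → [t] next to /c/.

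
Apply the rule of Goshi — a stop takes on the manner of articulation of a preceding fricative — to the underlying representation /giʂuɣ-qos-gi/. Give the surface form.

[giʂuɣχosɣi]

/q/ is a voiceless uvular stop. The preceding trigger /ɣ/ is a fricative, so /q/ must become a fricative as well.
The voiceless uvular fricative is [χ], so /q/ → [χ].
At the second juncture, /g/ likewise becomes [ɣ] adjacent to /s/.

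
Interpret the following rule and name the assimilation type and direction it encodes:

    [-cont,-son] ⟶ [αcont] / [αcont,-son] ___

The rule copies [cont] (continuancy) from the environment onto the target stops; since [±cont] encodes the stop/fricative manner contrast, the assimilating dimension is manner.
Since the environment is written before the underscore, the trigger precedes the target; the direction is progressive.

progressive manner assimilation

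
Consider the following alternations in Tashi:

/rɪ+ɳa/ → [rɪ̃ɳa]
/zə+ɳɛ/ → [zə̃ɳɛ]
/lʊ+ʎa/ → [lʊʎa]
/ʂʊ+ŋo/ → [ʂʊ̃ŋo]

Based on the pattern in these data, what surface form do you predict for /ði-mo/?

[ðĩmo]

The data show regressive nasality assimilation (vowel nasalisation): /ɪ/ → [ɪ̃] before /ɳ/; /ə/ → [ə̃] before /ɳ/; /ʊ/ → [ʊ̃] before /ŋ/ — a vowel is nasalised by an immediately following nasal consonant.
No change occurs in [lʊʎa] because the vowel at the boundary is adjacent to an oral consonant, not a nasal (/ʊ/ next to /ʎ/).
/i/ sits next to the nasal /m/ and is therefore nasalised to [ĩ].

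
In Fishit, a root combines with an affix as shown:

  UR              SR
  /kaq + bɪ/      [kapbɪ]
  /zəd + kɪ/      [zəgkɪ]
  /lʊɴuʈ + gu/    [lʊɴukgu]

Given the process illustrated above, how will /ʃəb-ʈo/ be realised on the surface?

[ʃəɖʈo]

The data show regressive place assimilation: /q/ → [p] before /b/; /d/ → [g] before /k/; /ʈ/ → [k] before /g/. In each pair only place changes, matching the following consonant, while manner and voice stay constant.
/b/ is a voiced bilabial stop. The following trigger /ʈ/ is retroflex, so /b/ must become retroflex as well.
The voiced retroflex stop is [ɖ], so /b/ → [ɖ].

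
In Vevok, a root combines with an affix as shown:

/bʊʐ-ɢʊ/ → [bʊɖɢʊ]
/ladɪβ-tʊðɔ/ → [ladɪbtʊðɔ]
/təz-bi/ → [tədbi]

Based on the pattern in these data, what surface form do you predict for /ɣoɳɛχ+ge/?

The data show regressive manner assimilation: /ʐ/ → [ɖ] before /ɢ/; /β/ → [b] before /t/; /z/ → [d] before /b/. In each pair only manner changes, matching the following consonant, while place and voice stay constant.
The rule targets /χ/ (voiceless uvular fricative), which sits before the trigger /g/ (stop).
Changing only its manner to stop gives [q] — the voiceless uvular stop.

[ɣoɳɛqge]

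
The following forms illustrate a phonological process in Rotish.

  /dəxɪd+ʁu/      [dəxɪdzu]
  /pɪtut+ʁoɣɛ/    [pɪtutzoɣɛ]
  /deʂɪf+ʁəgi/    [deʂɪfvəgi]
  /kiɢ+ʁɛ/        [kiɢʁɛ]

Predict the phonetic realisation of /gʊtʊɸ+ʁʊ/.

[gʊtʊɸβʊ]

The data show progressive place assimilation: /ʁ/ → [z] after /d/; /ʁ/ → [z] after /t/; /ʁ/ → [v] after /f/. In each pair only place changes, matching the preceding consonant, while manner and voice stay constant.
Nothing changes in [kiɢʁɛ]: there the adjacent consonants already agree in place (/ʁ/ and /ɢ/ are both uvular), so this form is consistent with the same rule.
/ʁ/ is a voiced uvular fricative. The preceding trigger /ɸ/ is bilabial, so /ʁ/ must become bilabial as well.
Changing only its place to bilabial gives [β] — the voiced bilabial fricative.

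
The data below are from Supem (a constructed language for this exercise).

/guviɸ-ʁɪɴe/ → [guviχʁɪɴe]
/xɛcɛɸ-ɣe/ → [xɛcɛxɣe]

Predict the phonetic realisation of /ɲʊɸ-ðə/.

[ɲʊθðə]

The data show regressive place assimilation: /ɸ/ → [χ] before /ʁ/; /ɸ/ → [x] before /ɣ/. In each pair only place changes, matching the following consonant, while manner and voice stay constant.
The rule targets /ɸ/ (voiceless bilabial fricative), which sits before the trigger /ð/ (dental).
A voiceless dental fricative is [θ], so the surface segment is [θ].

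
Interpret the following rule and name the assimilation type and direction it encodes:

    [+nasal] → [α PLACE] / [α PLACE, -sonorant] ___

The rule copies the place features (abbreviated [PLACE]) from the environment onto the target, so the assimilating feature is place.
Since the environment is written before the underscore, the trigger precedes the target; the direction is progressive.

progressive place assimilation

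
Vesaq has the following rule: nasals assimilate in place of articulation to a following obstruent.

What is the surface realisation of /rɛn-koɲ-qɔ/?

/n/ is a voiced alveolar nasal. The following trigger /k/ is velar, so /n/ must become velar as well.
A voiced velar nasal is [ŋ], so the surface segment is [ŋ].
The same rule applies at the second boundary: /ɲ/ → [ɴ] next to /q/.

[rɛŋkoɴqɔ]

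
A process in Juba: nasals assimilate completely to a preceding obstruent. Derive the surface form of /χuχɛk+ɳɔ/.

/ɳ/ is the segment targeted by the rule; it sits immediately after /k/, so it assimilates completely and surfaces as [k].

[χuχɛkkɔ]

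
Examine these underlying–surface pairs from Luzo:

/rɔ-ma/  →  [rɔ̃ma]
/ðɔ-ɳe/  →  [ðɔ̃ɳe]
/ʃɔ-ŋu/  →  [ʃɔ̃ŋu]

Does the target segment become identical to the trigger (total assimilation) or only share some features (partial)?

partial assimilation

The vowel /ɔ/ surfaces as nasalised [ɔ̃] next to the following nasal /m/ — it has acquired the [+nasal] feature of its neighbour.
Likewise in the remaining data: /ɔ/ → [ɔ̃] before /ɳ/; /ɔ/ → [ɔ̃] before /ŋ/ — each time a vowel is nasalised next to a following nasal.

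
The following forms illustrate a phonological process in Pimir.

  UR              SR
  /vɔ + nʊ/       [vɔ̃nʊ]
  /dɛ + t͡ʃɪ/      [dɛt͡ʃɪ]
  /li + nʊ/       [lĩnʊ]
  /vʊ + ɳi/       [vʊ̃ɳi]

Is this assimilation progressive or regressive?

The vowel /ɔ/ surfaces as nasalised [ɔ̃] next to the following nasal /n/ — it has acquired the [+nasal] feature of its neighbour.
The other forms show the same pattern: /i/ → [ĩ] before /n/; /ʊ/ → [ʊ̃] before /ɳ/ — each time a vowel is nasalised next to a following nasal.
No change occurs in [dɛt͡ʃɪ] because the vowel at the boundary is adjacent to an oral consonant, not a nasal (/ɛ/ next to /t͡ʃ/).
Because the conditioning nasal is to the right of the vowel that changes, the process is regressive (anticipatory).

regressive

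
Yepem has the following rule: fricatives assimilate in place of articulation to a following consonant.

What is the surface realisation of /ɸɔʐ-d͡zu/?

The rule targets /ʐ/ (voiced retroflex fricative), which sits before the trigger /d͡z/ (alveolar).
A voiced alveolar fricative is [z], so the surface segment is [z].

[ɸɔzd͡zu]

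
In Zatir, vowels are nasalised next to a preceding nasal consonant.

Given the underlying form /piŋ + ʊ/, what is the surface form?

[piŋʊ̃]

/ʊ/ sits next to the nasal /ŋ/ and is therefore nasalised to [ʊ̃].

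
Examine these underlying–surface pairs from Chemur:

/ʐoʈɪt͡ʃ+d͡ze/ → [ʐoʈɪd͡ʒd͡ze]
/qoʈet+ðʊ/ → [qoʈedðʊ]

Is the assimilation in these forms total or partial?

The segment that alternates is /t͡ʃ/, which surfaces as [d͡ʒ] when adjacent to /d͡z/.
The change voiceless → voiced matches the voicing of the following /d͡z/, identifying this as voicing assimilation.
Place and manner are unchanged, so the assimilation is partial, not total.
Checking the remaining alternation: /t/ → [d] before /ð/ (voiceless → voiced, matching voiced) — only voicing changes, and always toward the following segment.

partial assimilation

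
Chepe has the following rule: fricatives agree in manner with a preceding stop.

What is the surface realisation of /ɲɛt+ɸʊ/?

[ɲɛtpʊ]

/ɸ/ is a voiceless bilabial fricative. The preceding trigger /t/ is a stop, so /ɸ/ must become a stop as well.
The voiceless bilabial stop is [p], so /ɸ/ → [p].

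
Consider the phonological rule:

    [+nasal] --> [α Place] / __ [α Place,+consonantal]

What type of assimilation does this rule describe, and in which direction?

regressive place assimilation

The shared variable α links the value of the place features (abbreviated [Place]) on the target to the same value on the neighbouring segment, so place is the feature that assimilates.
The conditioning segment sits to the right of the focus bar, meaning the trigger follows the segment that changes — regressive assimilation.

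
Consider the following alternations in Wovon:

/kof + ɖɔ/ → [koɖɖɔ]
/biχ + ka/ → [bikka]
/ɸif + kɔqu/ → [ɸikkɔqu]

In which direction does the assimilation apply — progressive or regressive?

regressive

The segment that alternates is /f/, which surfaces as [ɖ] when adjacent to /ɖ/.
The output [ɖ] is identical to the trigger /ɖ/ — every feature (place, manner, voicing) has been copied — so this is total assimilation.
The remaining alternations confirm this: /χ/ → [k] before /k/; /f/ → [k] before /k/ — in each case the output is a copy of the following consonant.
Since the segment that changes precedes the conditioning segment, the assimilation is regressive.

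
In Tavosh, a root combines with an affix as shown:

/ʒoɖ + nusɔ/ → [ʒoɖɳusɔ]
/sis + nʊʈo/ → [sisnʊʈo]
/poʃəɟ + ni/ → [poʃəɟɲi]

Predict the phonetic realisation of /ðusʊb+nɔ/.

[ðusʊbmɔ]

The data show progressive place assimilation: /n/ → [ɳ] after /ɖ/; /n/ → [ɲ] after /ɟ/. In each pair only place changes, matching the preceding consonant, while manner and voice stay constant.
Nothing changes in [sisnʊʈo]: there the adjacent consonants already agree in place (/n/ and /s/ are both alveolar), so this form is consistent with the same rule.
/n/ is a voiced alveolar nasal. The preceding trigger /b/ is bilabial, so /n/ must become bilabial as well.
Changing only its place to bilabial gives [m] — the voiced bilabial nasal.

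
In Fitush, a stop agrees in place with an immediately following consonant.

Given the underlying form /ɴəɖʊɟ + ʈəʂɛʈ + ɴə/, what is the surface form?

/ɟ/ is a voiced palatal stop. The following trigger /ʈ/ is retroflex, so /ɟ/ must become retroflex as well.
Changing only its place to retroflex gives [ɖ] — the voiced retroflex stop.
At the second juncture, /ʈ/ likewise becomes [q] adjacent to /ɴ/.

[ɴəɖʊɖʈəʂɛqɴə]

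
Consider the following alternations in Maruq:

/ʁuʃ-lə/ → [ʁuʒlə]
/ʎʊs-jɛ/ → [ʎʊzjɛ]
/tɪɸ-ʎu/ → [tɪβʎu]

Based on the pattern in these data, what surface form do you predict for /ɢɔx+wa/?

The data show regressive voicing assimilation: /ʃ/ → [ʒ] before /l/; /s/ → [z] before /j/; /ɸ/ → [β] before /ʎ/. In each pair only voicing changes, matching the following consonant, while place and manner stay constant.
The rule targets /x/ (voiceless velar fricative), which sits before the trigger /w/ (voiced).
The voiced velar fricative is [ɣ], so /x/ → [ɣ].

[ɢɔɣwa]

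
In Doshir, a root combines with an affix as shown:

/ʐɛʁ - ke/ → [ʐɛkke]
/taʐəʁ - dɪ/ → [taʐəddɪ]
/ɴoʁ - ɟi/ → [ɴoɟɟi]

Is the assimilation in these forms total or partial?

total assimilation

The segment that alternates is /ʁ/, which surfaces as [k] when adjacent to /k/.
The output [k] is identical to the trigger /k/ — every feature (place, manner, voicing) has been copied — so this is total assimilation.
The other forms behave the same way: /ʁ/ → [d] before /d/; /ʁ/ → [ɟ] before /ɟ/ — in each case the output is a copy of the following consonant.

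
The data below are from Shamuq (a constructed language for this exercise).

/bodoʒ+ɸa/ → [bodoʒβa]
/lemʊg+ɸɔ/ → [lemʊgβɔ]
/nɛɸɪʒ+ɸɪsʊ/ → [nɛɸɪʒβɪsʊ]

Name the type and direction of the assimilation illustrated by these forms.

The segment that alternates is /ɸ/, which surfaces as [β] when adjacent to /ʒ/.
/ɸ/ is voiceless while /ʒ/ is voiced; the output [β] is voiced, matching the trigger — so the feature that spreads is voicing.
Place and manner are unchanged, so the assimilation is partial, not total.
Checking the remaining alternation: /ɸ/ → [β] after /g/ (voiceless → voiced, matching voiced) — only voicing changes, and always toward the preceding segment.
The trigger is the preceding segment, so the direction is progressive (perseverative).

progressive voicing assimilation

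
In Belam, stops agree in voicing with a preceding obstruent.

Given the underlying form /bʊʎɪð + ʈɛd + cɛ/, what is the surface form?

[bʊʎɪðɖɛdɟɛ]

The rule targets /ʈ/ (voiceless retroflex stop), which sits after the trigger /ð/ (voiced).
Changing only its voicing to voiced gives [ɖ] — the voiced retroflex stop.
At the second juncture, /c/ likewise becomes [ɟ] adjacent to /d/.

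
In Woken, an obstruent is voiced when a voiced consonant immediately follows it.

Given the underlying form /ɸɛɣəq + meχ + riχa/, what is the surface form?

[ɸɛɣəɢmeʁriχa]

The rule targets /q/ (voiceless uvular stop), which sits before the trigger /m/ (voiced).
Changing only its voicing to voiced gives [ɢ] — the voiced uvular stop.
The same rule applies at the second boundary: /χ/ → [ʁ] next to /r/.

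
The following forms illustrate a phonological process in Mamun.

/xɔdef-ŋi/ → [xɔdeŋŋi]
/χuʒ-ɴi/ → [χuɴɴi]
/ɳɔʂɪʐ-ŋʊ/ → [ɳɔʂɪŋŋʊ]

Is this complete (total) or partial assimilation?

total assimilation

Underlying /f/ is realised as [ŋ] next to /ŋ/; /ŋ/ itself does not change.
The output [ŋ] is identical to the trigger /ŋ/ — every feature (place, manner, voicing) has been copied — so this is total assimilation.
The remaining alternations confirm this: /ʒ/ → [ɴ] before /ɴ/; /ʐ/ → [ŋ] before /ŋ/ — in each case the output is a copy of the following consonant.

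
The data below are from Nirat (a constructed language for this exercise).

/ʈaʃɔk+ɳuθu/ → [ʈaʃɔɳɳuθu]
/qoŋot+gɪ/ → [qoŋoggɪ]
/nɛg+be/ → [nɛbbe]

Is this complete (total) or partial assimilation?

total assimilation

Comparing underlying and surface forms, /k/ → [ɳ] is the alternation; the neighbouring /ɳ/ is constant.
The output [ɳ] is identical to the trigger /ɳ/ — every feature (place, manner, voicing) has been copied — so this is total assimilation.
The other forms behave the same way: /t/ → [g] before /g/; /g/ → [b] before /b/ — in each case the output is a copy of the following consonant.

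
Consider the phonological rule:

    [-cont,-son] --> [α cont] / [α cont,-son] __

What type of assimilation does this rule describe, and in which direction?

progressive manner assimilation

The rule copies [cont] (continuancy) from the environment onto the target stops; since [±cont] encodes the stop/fricative manner contrast, the assimilating dimension is manner.
Since the environment is written before the underscore, the trigger precedes the target; the direction is progressive.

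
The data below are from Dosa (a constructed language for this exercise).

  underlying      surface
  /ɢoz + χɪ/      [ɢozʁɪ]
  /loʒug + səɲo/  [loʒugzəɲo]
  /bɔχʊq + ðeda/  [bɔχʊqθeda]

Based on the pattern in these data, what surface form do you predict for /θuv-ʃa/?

[θuvʒa]

The data show progressive voicing assimilation: /χ/ → [ʁ] after /z/; /s/ → [z] after /g/; /ð/ → [θ] after /q/. In each pair only voicing changes, matching the preceding consonant, while place and manner stay constant.
The rule targets /ʃ/ (voiceless postalveolar fricative), which sits after the trigger /v/ (voiced).
Changing only its voicing to voiced gives [ʒ] — the voiced postalveolar fricative.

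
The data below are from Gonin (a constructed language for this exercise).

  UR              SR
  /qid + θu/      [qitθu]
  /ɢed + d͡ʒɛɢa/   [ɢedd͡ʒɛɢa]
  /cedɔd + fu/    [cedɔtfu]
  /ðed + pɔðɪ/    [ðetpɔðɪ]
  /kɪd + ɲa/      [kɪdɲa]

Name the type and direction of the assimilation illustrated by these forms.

Comparing underlying and surface forms, /d/ → [t] is the alternation; the neighbouring /θ/ is constant.
The change voiced → voiceless matches the voicing of the following /θ/, identifying this as voicing assimilation.
Place and manner are unchanged, so the assimilation is partial, not total.
Checking the remaining alternations: /d/ → [t] before /f/ (voiced → voiceless, matching voiceless); /d/ → [t] before /p/ (voiced → voiceless, matching voiceless) — only voicing changes, and always toward the following segment.
No alternation appears in [ɢedd͡ʒɛɢa], [kɪdɲa]: there the adjacent consonants already agree in voicing (/d/ and /d͡ʒ/ are both voiced; /d/ and /ɲ/ are both voiced), so these forms are consistent with the same rule.
Since the segment that changes precedes the conditioning segment, the assimilation is regressive.

regressive voicing assimilation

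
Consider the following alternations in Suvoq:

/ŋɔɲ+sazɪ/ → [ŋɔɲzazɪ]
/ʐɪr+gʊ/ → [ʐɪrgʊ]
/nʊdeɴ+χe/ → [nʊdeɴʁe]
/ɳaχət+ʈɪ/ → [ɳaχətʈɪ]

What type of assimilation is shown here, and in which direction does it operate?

progressive voicing assimilation

The segment that alternates is /s/, which surfaces as [z] when adjacent to /ɲ/.
The change voiceless → voiced matches the voicing of the preceding /ɲ/, identifying this as voicing assimilation.
Place and manner are unchanged, so the assimilation is partial, not total.
The other alternating form patterns the same way: /χ/ → [ʁ] after /ɴ/ (voiceless → voiced, matching voiced) — only voicing changes, and always toward the preceding segment.
No alternation appears in [ʐɪrgʊ], [ɳaχətʈɪ]: there the adjacent consonants already agree in voicing (/g/ and /r/ are both voiced; /ʈ/ and /t/ are both voiceless), so these forms are consistent with the same rule.
Since the segment that changes follows the conditioning segment, the assimilation is progressive.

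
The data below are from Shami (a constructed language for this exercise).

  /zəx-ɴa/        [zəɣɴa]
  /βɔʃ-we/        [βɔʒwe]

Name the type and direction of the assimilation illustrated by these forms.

Underlying /x/ is realised as [ɣ] next to /ɴ/; /ɴ/ itself does not change.
/x/ is voiceless while /ɴ/ is voiced; the output [ɣ] is voiced, matching the trigger — so the feature that spreads is voicing.
Place and manner are unchanged, so the assimilation is partial, not total.
Checking the remaining alternation: /ʃ/ → [ʒ] before /w/ (voiceless → voiced, matching voiced) — only voicing changes, and always toward the following segment.
The trigger is the following segment, so the direction is regressive (anticipatory).

regressive voicing assimilation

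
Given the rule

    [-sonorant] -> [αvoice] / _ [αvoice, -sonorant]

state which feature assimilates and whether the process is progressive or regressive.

The shared variable α links the value of [voice] on the target to the same value on the neighbouring segment, so voicing is the feature that assimilates.
Since the environment is written after the underscore, the trigger follows the target; the direction is regressive.

regressive voicing assimilation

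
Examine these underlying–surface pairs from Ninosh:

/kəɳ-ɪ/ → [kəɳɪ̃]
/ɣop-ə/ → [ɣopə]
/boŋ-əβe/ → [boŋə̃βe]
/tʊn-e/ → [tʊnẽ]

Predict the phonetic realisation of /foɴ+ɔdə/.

[foɴɔ̃də]

The data show progressive nasality assimilation (vowel nasalisation): /ɪ/ → [ɪ̃] after /ɳ/; /ə/ → [ə̃] after /ŋ/; /e/ → [ẽ] after /n/ — a vowel is nasalised by an immediately preceding nasal consonant.
No change occurs in [ɣopə] because the vowel at the boundary is adjacent to an oral consonant, not a nasal (/ə/ next to /p/).
/ɔ/ sits next to the nasal /ɴ/ and is therefore nasalised to [ɔ̃].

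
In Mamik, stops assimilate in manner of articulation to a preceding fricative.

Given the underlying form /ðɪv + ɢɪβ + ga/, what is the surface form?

The rule targets /ɢ/ (voiced uvular stop), which sits after the trigger /v/ (fricative).
A voiced uvular fricative is [ʁ], so the surface segment is [ʁ].
The same rule applies at the second boundary: /g/ → [ɣ] next to /β/.

[ðɪvʁɪβɣa]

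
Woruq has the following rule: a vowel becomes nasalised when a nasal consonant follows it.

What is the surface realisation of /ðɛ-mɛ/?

/ɛ/ sits next to the nasal /m/ and is therefore nasalised to [ɛ̃].

[ðɛ̃mɛ]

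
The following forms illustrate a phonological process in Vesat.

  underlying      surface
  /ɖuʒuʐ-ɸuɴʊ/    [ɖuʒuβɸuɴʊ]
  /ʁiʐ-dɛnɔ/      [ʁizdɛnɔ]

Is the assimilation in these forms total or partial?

The segment that alternates is /ʐ/, which surfaces as [β] when adjacent to /ɸ/.
The change retroflex → bilabial matches the place of the following /ɸ/, identifying this as place assimilation.
Manner and voice are unchanged, so the assimilation is partial, not total.
The same holds elsewhere in the data: /ʐ/ → [z] before /d/ (retroflex → alveolar, matching alveolar) — only place changes, and always toward the following segment.

partial assimilation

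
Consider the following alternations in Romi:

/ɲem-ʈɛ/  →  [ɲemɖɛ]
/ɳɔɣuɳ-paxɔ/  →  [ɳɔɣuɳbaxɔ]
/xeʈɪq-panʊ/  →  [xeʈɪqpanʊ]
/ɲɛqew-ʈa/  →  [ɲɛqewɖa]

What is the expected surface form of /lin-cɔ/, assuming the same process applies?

[linɟɔ]

The data show progressive voicing assimilation: /ʈ/ → [ɖ] after /m/; /p/ → [b] after /ɳ/; /ʈ/ → [ɖ] after /w/. In each pair only voicing changes, matching the preceding consonant, while place and manner stay constant.
No alternation appears in [xeʈɪqpanʊ]: there the adjacent consonants already agree in voicing (/p/ and /q/ are both voiceless), so this form is consistent with the same rule.
The rule targets /c/ (voiceless palatal stop), which sits after the trigger /n/ (voiced).
The voiced palatal stop is [ɟ], so /c/ → [ɟ].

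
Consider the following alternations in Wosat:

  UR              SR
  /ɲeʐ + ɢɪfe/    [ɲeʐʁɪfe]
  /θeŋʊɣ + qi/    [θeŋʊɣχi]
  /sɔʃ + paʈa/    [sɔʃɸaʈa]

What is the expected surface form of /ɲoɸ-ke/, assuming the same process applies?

The data show progressive manner assimilation: /ɢ/ → [ʁ] after /ʐ/; /q/ → [χ] after /ɣ/; /p/ → [ɸ] after /ʃ/. In each pair only manner changes, matching the preceding consonant, while place and voice stay constant.
/k/ is a voiceless velar stop. The preceding trigger /ɸ/ is a fricative, so /k/ must become a fricative as well.
Changing only its manner to fricative gives [x] — the voiceless velar fricative.

[ɲoɸxe]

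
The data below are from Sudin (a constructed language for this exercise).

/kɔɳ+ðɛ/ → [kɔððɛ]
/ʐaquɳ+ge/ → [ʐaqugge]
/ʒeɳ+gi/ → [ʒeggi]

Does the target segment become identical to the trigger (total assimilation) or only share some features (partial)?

The segment that alternates is /ɳ/, which surfaces as [ð] when adjacent to /ð/.
The output [ð] is identical to the trigger /ð/ — every feature (place, manner, voicing) has been copied — so this is total assimilation.
The other form behaves the same way: /ɳ/ → [g] before /g/ — in each case the output is a copy of the following consonant.

total assimilation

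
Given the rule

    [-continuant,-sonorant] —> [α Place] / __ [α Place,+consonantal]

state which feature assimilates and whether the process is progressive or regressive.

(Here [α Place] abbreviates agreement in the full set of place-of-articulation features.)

The shared variable α links the value of the place features (abbreviated [Place]) on the target to the same value on the neighbouring segment, so place is the feature that assimilates.
The conditioning segment sits to the right of the focus bar, meaning the trigger follows the segment that changes — regressive assimilation.

regressive place assimilation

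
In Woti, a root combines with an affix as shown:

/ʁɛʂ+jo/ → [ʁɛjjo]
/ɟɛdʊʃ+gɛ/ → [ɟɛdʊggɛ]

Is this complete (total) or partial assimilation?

Underlying /ʂ/ is realised as [j] next to /j/; /j/ itself does not change.
The output [j] is identical to the trigger /j/ — every feature (place, manner, voicing) has been copied — so this is total assimilation.
The other form behaves the same way: /ʃ/ → [g] before /g/ — in each case the output is a copy of the following consonant.

total assimilation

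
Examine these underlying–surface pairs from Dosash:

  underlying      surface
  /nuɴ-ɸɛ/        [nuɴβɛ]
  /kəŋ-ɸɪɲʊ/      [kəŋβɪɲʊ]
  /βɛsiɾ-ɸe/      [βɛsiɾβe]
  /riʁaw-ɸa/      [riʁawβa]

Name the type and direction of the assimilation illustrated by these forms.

Underlying /ɸ/ is realised as [β] next to /ɴ/; /ɴ/ itself does not change.
/ɸ/ is voiceless while /ɴ/ is voiced; the output [β] is voiced, matching the trigger — so the feature that spreads is voicing.
Place and manner are unchanged, so the assimilation is partial, not total.
The same holds elsewhere in the data: /ɸ/ → [β] after /ŋ/ (voiceless → voiced, matching voiced); /ɸ/ → [β] after /ɾ/ (voiceless → voiced, matching voiced); /ɸ/ → [β] after /w/ (voiceless → voiced, matching voiced) — only voicing changes, and always toward the preceding segment.
The trigger is the preceding segment, so the direction is progressive (perseverative).

progressive voicing assimilation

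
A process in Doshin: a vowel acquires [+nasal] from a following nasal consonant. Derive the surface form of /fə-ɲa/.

[fə̃ɲa]

The vowel /ə/ is adjacent to the following nasal /ɲ/, so it acquires [+nasal] and surfaces as [ə̃].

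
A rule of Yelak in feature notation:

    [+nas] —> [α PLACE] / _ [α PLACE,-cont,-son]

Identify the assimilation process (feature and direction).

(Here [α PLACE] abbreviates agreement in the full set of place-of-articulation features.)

The shared variable α links the value of the place features (abbreviated [PLACE]) on the target to the same value on the neighbouring segment, so place is the feature that assimilates.
The conditioning segment sits to the right of the focus bar, meaning the trigger follows the segment that changes — regressive assimilation.

regressive place assimilation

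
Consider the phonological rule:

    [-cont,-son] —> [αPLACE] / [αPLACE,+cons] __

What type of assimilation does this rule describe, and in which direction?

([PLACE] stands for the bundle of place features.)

The shared variable α links the value of the place features (abbreviated [PLACE]) on the target to the same value on the neighbouring segment, so place is the feature that assimilates.
The conditioning segment sits to the left of the focus bar, meaning the trigger precedes the segment that changes — progressive assimilation.

progressive place assimilation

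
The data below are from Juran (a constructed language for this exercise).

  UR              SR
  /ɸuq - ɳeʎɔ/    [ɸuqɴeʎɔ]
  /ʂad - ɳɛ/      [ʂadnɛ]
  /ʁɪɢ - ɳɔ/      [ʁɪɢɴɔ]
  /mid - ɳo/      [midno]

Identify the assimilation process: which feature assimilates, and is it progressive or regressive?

Comparing underlying and surface forms, /ɳ/ → [ɴ] is the alternation; the neighbouring /q/ is constant.
The change retroflex → uvular matches the place of the preceding /q/, identifying this as place assimilation.
Manner and voice are unchanged, so the assimilation is partial, not total.
Checking the remaining alternations: /ɳ/ → [n] after /d/ (retroflex → alveolar, matching alveolar); /ɳ/ → [ɴ] after /ɢ/ (retroflex → uvular, matching uvular) — only place changes, and always toward the preceding segment.
The trigger is the preceding segment, so the direction is progressive (perseverative).

progressive place assimilation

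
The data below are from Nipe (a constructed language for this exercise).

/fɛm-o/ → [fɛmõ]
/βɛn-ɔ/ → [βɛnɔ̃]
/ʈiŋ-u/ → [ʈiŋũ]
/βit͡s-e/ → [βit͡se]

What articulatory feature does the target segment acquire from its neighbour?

The vowel /o/ surfaces as nasalised [õ] next to the preceding nasal /m/ — it has acquired the [+nasal] feature of its neighbour.
The other forms show the same pattern: /ɔ/ → [ɔ̃] after /n/; /u/ → [ũ] after /ŋ/ — each time a vowel is nasalised next to a preceding nasal.
No change occurs in [βit͡se] because the vowel at the boundary is adjacent to an oral consonant, not a nasal (/e/ next to /t͡s/).

nasality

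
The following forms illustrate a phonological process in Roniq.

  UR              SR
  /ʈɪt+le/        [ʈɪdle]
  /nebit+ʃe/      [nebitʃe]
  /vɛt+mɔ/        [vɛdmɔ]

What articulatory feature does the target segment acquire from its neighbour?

voicing

The segment that alternates is /t/, which surfaces as [d] when adjacent to /l/.
The change voiceless → voiced matches the voicing of the following /l/, identifying this as voicing assimilation.
The other alternating form patterns the same way: /t/ → [d] before /m/ (voiceless → voiced, matching voiced) — only voicing changes, and always toward the following segment.
No alternation appears in [nebitʃe]: there the adjacent consonants already agree in voicing (/t/ and /ʃ/ are both voiceless), so this form is consistent with the same rule.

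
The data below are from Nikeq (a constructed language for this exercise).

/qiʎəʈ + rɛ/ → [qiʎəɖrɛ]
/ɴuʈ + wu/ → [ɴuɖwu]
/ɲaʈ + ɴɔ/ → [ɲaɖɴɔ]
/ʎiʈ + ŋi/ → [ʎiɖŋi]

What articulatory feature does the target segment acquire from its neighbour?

voicing

The segment that alternates is /ʈ/, which surfaces as [ɖ] when adjacent to /r/.
/ʈ/ is voiceless while /r/ is voiced; the output [ɖ] is voiced, matching the trigger — so the feature that spreads is voicing.
Checking the remaining alternations: /ʈ/ → [ɖ] before /w/ (voiceless → voiced, matching voiced); /ʈ/ → [ɖ] before /ɴ/ (voiceless → voiced, matching voiced); /ʈ/ → [ɖ] before /ŋ/ (voiceless → voiced, matching voiced) — only voicing changes, and always toward the following segment.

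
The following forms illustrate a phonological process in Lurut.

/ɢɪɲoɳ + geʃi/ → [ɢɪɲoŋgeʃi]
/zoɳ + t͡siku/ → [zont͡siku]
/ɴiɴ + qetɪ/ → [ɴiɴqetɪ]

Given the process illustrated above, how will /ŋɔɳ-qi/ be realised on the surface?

[ŋɔɴqi]

The data show regressive place assimilation: /ɳ/ → [ŋ] before /g/; /ɳ/ → [n] before /t͡s/. In each pair only place changes, matching the following consonant, while manner and voice stay constant.
No alternation appears in [ɴiɴqetɪ]: there the adjacent consonants already agree in place (/ɴ/ and /q/ are both uvular), so this form is consistent with the same rule.
The rule targets /ɳ/ (voiced retroflex nasal), which sits before the trigger /q/ (uvular).
A voiced uvular nasal is [ɴ], so the surface segment is [ɴ].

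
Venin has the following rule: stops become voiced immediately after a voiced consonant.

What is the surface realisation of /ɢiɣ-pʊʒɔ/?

The rule targets /p/ (voiceless bilabial stop), which sits after the trigger /ɣ/ (voiced).
A voiced bilabial stop is [b], so the surface segment is [b].

[ɢiɣbʊʒɔ]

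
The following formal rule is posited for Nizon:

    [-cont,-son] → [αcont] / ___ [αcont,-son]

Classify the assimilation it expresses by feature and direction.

The shared variable α links the value of [cont] on the target to that of the neighbouring obstruent. [cont] distinguishes stops from fricatives — a manner-of-articulation feature — so this is manner assimilation.
Since the environment is written after the underscore, the trigger follows the target; the direction is regressive.

regressive manner assimilation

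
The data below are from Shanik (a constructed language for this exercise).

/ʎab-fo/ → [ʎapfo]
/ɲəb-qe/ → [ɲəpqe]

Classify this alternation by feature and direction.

Underlying /b/ is realised as [p] next to /f/; /f/ itself does not change.
The change voiced → voiceless matches the voicing of the following /f/, identifying this as voicing assimilation.
Place and manner are unchanged, so the assimilation is partial, not total.
The same holds elsewhere in the data: /b/ → [p] before /q/ (voiced → voiceless, matching voiceless) — only voicing changes, and always toward the following segment.
The trigger is the following segment, so the direction is regressive (anticipatory).

regressive voicing assimilation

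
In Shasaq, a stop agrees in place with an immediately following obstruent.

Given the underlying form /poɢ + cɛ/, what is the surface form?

The rule targets /ɢ/ (voiced uvular stop), which sits before the trigger /c/ (palatal).
Changing only its place to palatal gives [ɟ] — the voiced palatal stop.

[poɟcɛ]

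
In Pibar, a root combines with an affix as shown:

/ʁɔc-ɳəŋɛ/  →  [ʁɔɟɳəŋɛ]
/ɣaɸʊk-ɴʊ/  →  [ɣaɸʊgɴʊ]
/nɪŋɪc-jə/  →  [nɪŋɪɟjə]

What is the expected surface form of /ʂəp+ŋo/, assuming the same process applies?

The data show regressive voicing assimilation: /c/ → [ɟ] before /ɳ/; /k/ → [g] before /ɴ/; /c/ → [ɟ] before /j/. In each pair only voicing changes, matching the following consonant, while place and manner stay constant.
/p/ is a voiceless bilabial stop. The following trigger /ŋ/ is voiced, so /p/ must become voiced as well.
Changing only its voicing to voiced gives [b] — the voiced bilabial stop.

[ʂəbŋo]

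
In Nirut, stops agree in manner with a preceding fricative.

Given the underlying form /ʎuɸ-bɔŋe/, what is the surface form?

[ʎuɸβɔŋe]

The rule targets /b/ (voiced bilabial stop), which sits after the trigger /ɸ/ (fricative).
Changing only its manner to fricative gives [β] — the voiced bilabial fricative.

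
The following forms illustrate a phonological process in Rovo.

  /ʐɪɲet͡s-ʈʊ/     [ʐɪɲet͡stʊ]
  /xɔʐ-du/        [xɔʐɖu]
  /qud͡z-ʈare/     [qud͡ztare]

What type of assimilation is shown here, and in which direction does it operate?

Comparing underlying and surface forms, /ʈ/ → [t] is the alternation; the neighbouring /t͡s/ is constant.
/ʈ/ is retroflex while /t͡s/ is alveolar; the output [t] is alveolar, matching the trigger — so the feature that spreads is place.
Manner and voice are unchanged, so the assimilation is partial, not total.
Checking the remaining alternations: /d/ → [ɖ] after /ʐ/ (alveolar → retroflex, matching retroflex); /ʈ/ → [t] after /d͡z/ (retroflex → alveolar, matching alveolar) — only place changes, and always toward the preceding segment.
Since the segment that changes follows the conditioning segment, the assimilation is progressive.

progressive place assimilation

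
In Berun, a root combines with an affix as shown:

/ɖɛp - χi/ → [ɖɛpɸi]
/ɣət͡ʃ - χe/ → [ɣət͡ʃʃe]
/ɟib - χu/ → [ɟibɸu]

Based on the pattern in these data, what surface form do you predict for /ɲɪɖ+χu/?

The data show progressive place assimilation: /χ/ → [ɸ] after /p/; /χ/ → [ʃ] after /t͡ʃ/; /χ/ → [ɸ] after /b/. In each pair only place changes, matching the preceding consonant, while manner and voice stay constant.
The rule targets /χ/ (voiceless uvular fricative), which sits after the trigger /ɖ/ (retroflex).
The voiceless retroflex fricative is [ʂ], so /χ/ → [ʂ].

[ɲɪɖʂu]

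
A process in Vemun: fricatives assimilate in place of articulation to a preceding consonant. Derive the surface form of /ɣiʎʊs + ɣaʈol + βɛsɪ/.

The rule targets /ɣ/ (voiced velar fricative), which sits after the trigger /s/ (alveolar).
A voiced alveolar fricative is [z], so the surface segment is [z].
The same rule applies at the second boundary: /β/ → [z] next to /l/.

[ɣiʎʊszaʈolzɛsɪ]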